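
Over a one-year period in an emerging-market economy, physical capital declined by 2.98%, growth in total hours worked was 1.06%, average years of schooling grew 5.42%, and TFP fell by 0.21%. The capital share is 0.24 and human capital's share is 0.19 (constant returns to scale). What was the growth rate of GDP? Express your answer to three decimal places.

Labor's share = 1 − 0.24 − 0.19 = 0.57.
Physical capital: 0.24 × (-2.98) = -0.7152 pp.
Average years of schooling: 0.19 × 5.42 = 1.0298 pp.
Total hours worked: 0.57 × 1.06 = 0.6042 pp.
Output growth = -0.21 + 0.9188 = 0.7088%.

0.709%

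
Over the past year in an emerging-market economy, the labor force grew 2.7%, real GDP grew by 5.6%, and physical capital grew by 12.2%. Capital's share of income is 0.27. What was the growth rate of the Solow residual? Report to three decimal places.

0.335%

Labor's share = 1 − 0.27 = 0.73.
Physical capital: 0.27 × 12.2 = 3.294 pp.
The labor force: 0.73 × 2.7 = 1.971 pp.
TFP growth = 5.6 − 5.265 = 0.335%.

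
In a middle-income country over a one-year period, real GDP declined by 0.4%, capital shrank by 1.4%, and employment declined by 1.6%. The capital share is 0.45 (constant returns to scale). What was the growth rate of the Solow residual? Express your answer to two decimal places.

Labor's share = 1 − 0.45 = 0.55.
Capital: 0.45 × (-1.4) = -0.63 pp.
Employment: 0.55 × (-1.6) = -0.88 pp.
TFP growth = -0.4 + 1.51 = 1.11%.

The Solow residual grew 1.11%.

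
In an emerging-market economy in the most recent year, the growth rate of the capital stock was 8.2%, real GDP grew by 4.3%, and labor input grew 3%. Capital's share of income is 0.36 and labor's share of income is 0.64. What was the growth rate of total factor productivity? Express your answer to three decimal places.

Labor's share = 1 − 0.36 = 0.64.
The capital stock: 0.36 × 8.2 = 2.952 pp.
Labor input: 0.64 × 3 = 1.92 pp.
TFP growth = 4.3 − 4.872 = -0.572%.

-0.572%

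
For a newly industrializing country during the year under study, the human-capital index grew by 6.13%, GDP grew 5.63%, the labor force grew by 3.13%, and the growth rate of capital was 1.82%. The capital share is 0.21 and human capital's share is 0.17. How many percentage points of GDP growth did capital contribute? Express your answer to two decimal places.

Contribution = share × growth = 0.21 × 1.82 = 0.3822 pp.

0.38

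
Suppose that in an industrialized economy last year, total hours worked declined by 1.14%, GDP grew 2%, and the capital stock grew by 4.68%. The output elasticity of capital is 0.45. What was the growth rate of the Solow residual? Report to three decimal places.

Labor's share = 1 − 0.45 = 0.55.
The capital stock: 0.45 × 4.68 = 2.106 pp.
Total hours worked: 0.55 × (-1.14) = -0.627 pp.
TFP growth = 2 − 1.479 = 0.521%.

0.521%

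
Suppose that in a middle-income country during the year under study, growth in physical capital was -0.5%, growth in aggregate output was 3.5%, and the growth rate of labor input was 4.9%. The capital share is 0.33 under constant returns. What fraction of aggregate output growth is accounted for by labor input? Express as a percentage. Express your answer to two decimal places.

Labor's share = 1 − 0.33 = 0.67.
Labor input contributed 0.67 × 4.9 = 3.283 pp.
Share of growth = 3.283 / 3.5 × 100 = 93.8%.

Labor input accounted for 93.80% of growth.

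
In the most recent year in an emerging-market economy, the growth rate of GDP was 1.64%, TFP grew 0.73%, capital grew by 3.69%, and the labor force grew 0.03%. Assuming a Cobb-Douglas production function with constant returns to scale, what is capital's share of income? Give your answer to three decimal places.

α = 0.240

gY = gA + α·gK + (1−α)·gL, so gY − gA − gL = α(gK − gL).
1.64 − 0.73 − 0.03 = α × (3.69 − 0.03).
0.88 = 3.66 α, so α = 0.24044.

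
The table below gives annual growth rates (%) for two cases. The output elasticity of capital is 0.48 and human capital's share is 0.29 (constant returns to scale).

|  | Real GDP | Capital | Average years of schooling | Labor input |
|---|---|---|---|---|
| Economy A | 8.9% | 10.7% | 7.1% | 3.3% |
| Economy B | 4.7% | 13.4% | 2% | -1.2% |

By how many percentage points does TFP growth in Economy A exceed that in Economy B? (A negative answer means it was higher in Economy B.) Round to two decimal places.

2.98 percentage points

Labor's share = 1 − 0.48 − 0.29 = 0.23.
Economy A: TFP = 8.9 − 5.136 − 2.059 − 0.759 = 0.946%.
Economy B: TFP = 4.7 − 6.432 − 0.58 + 0.276 = -2.036%.
Difference = 0.946 − (-2.036) = 2.982 pp.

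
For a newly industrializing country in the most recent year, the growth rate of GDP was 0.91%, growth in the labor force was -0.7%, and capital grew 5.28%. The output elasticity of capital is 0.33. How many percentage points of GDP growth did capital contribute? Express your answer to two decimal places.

1.74

Contribution = share × growth = 0.33 × 5.28 = 1.7424 pp.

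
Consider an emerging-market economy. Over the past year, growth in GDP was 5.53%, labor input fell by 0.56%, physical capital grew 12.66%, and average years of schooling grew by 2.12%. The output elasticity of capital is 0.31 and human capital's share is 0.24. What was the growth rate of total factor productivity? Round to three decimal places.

1.349%

Labor's share = 1 − 0.31 − 0.24 = 0.45.
Physical capital: 0.31 × 12.66 = 3.9246 pp.
Average years of schooling: 0.24 × 2.12 = 0.5088 pp.
Labor input: 0.45 × (-0.56) = -0.252 pp.
TFP growth = 5.53 − 4.1814 = 1.3486%.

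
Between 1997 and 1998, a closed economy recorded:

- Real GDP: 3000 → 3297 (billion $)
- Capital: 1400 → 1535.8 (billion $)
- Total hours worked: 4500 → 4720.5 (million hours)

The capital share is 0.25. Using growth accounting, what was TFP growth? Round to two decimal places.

3.80%

Real GDP growth = (3297 − 3000) / 3000 = 9.9%.
Capital growth = (1535.8 − 1400) / 1400 = 9.7%.
Total hours worked growth = (4720.5 − 4500) / 4500 = 4.9%.
Labor's share = 1 − 0.25 = 0.75.
Capital: 0.25 × 9.7 = 2.425 pp.
Total hours worked: 0.75 × 4.9 = 3.675 pp.
TFP growth = 9.9 − 6.1 = 3.8%.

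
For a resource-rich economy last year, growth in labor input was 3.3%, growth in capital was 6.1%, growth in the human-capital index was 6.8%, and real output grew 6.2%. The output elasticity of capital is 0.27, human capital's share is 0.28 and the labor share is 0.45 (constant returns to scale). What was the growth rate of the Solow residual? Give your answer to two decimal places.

The Solow residual grew 1.16%.

Labor's share = 1 − 0.27 − 0.28 = 0.45.
Capital: 0.27 × 6.1 = 1.647 pp.
The human-capital index: 0.28 × 6.8 = 1.904 pp.
Labor input: 0.45 × 3.3 = 1.485 pp.
TFP growth = 6.2 − 5.036 = 1.164%.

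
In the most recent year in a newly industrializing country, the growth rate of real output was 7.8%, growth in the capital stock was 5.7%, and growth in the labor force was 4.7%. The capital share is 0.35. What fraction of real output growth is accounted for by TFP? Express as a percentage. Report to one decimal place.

Labor's share = 1 − 0.35 = 0.65.
The capital stock: 0.35 × 5.7 = 1.995 pp.
The labor force: 0.65 × 4.7 = 3.055 pp.
TFP growth = 7.8 − 5.05 = 2.75%.
TFP share of growth = 2.75 / 7.8 × 100 = 35.256%.

35.3%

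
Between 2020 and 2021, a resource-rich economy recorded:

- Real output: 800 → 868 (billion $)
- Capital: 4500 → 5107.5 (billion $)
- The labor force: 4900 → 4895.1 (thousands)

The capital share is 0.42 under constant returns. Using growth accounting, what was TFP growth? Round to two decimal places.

TFP grew 2.89%.

Real output growth = (868 − 800) / 800 = 8.5%.
Capital growth = (5107.5 − 4500) / 4500 = 13.5%.
The labor force growth = (4895.1 − 4900) / 4900 = -0.1%.
Labor's share = 1 − 0.42 = 0.58.
Capital: 0.42 × 13.5 = 5.67 pp.
The labor force: 0.58 × (-0.1) = -0.058 pp.
TFP growth = 8.5 − 5.612 = 2.888%.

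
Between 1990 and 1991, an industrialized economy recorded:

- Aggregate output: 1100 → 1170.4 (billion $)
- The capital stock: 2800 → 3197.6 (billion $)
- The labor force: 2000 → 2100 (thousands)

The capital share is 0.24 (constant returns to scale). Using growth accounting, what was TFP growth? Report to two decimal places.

-0.81%

Aggregate output growth = (1170.4 − 1100) / 1100 = 6.4%.
The capital stock growth = (3197.6 − 2800) / 2800 = 14.2%.
The labor force growth = (2100 − 2000) / 2000 = 5%.
Labor's share = 1 − 0.24 = 0.76.
The capital stock: 0.24 × 14.2 = 3.408 pp.
The labor force: 0.76 × 5 = 3.8 pp.
TFP growth = 6.4 − 7.208 = -0.808%.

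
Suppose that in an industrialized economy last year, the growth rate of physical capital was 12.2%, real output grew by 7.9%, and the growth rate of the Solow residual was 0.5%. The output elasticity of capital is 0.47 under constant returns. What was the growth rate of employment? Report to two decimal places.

3.14%

Labor's share = 1 − 0.47 = 0.53.
gY = gA + 0.47×12.2 + 0.53×g.
0.53×g = 7.9 − 0.5 − 5.734 = 1.666.
g = 1.666 / 0.53 = 3.1434%.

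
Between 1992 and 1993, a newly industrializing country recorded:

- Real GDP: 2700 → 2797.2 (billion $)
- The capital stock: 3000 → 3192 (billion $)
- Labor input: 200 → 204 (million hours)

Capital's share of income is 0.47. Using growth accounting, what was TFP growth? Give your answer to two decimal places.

-0.47%

Real GDP growth = (2797.2 − 2700) / 2700 = 3.6%.
The capital stock growth = (3192 − 3000) / 3000 = 6.4%.
Labor input growth = (204 − 200) / 200 = 2%.
Labor's share = 1 − 0.47 = 0.53.
The capital stock: 0.47 × 6.4 = 3.008 pp.
Labor input: 0.53 × 2 = 1.06 pp.
TFP growth = 3.6 − 4.068 = -0.468%.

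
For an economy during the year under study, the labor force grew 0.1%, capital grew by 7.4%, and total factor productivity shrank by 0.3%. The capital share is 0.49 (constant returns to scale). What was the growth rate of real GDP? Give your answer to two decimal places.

Labor's share = 1 − 0.49 = 0.51.
Capital: 0.49 × 7.4 = 3.626 pp.
The labor force: 0.51 × 0.1 = 0.051 pp.
Output growth = -0.3 + 3.677 = 3.377%.

3.38%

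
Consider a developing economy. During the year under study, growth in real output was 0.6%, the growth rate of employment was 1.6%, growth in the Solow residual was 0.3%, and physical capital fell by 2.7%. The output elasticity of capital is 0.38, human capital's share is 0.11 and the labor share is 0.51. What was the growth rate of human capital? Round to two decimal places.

4.64%

Labor's share = 1 − 0.38 − 0.11 = 0.51.
gY = gA + 0.38×(-2.7) + 0.51×1.6 + 0.11×g.
0.11×g = 0.6 − 0.3 + 0.21 = 0.51.
g = 0.51 / 0.11 = 4.6364%.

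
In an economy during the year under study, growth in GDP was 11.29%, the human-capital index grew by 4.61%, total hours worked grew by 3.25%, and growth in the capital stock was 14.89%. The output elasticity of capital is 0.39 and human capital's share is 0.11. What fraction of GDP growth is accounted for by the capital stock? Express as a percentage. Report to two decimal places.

51.44%

The capital stock contributed 0.39 × 14.89 = 5.8071 pp.
Share of growth = 5.8071 / 11.29 × 100 = 51.4358%.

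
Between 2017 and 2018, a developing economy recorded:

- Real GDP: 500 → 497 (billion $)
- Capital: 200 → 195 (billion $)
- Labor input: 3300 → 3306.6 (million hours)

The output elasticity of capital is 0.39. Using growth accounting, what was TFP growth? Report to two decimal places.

TFP grew 0.25%.

Real GDP growth = (497 − 500) / 500 = -0.6%.
Capital growth = (195 − 200) / 200 = -2.5%.
Labor input growth = (3306.6 − 3300) / 3300 = 0.2%.
Labor's share = 1 − 0.39 = 0.61.
Capital: 0.39 × (-2.5) = -0.975 pp.
Labor input: 0.61 × 0.2 = 0.122 pp.
TFP growth = -0.6 + 0.853 = 0.253%.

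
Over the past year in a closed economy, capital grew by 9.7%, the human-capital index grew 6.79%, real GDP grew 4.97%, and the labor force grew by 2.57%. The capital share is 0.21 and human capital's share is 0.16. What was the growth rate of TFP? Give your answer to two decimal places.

TFP growth was 0.23%.

Labor's share = 1 − 0.21 − 0.16 = 0.63.
Capital: 0.21 × 9.7 = 2.037 pp.
The human-capital index: 0.16 × 6.79 = 1.0864 pp.
The labor force: 0.63 × 2.57 = 1.6191 pp.
TFP growth = 4.97 − 4.7425 = 0.2275%.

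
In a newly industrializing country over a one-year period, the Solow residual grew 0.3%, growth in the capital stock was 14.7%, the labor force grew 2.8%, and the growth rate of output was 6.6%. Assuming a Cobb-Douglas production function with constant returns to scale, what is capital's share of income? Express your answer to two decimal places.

gY = gA + α·gK + (1−α)·gL, so gY − gA − gL = α(gK − gL).
6.6 − 0.3 − 2.8 = α × (14.7 − 2.8).
3.5 = 11.9 α, so α = 0.2941.

Capital's share of income is 0.29.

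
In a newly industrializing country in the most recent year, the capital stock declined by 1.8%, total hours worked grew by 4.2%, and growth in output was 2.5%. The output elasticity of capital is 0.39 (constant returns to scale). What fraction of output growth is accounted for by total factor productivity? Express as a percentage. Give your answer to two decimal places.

25.60%

Labor's share = 1 − 0.39 = 0.61.
The capital stock: 0.39 × (-1.8) = -0.702 pp.
Total hours worked: 0.61 × 4.2 = 2.562 pp.
TFP growth = 2.5 − 1.86 = 0.64%.
TFP share of growth = 0.64 / 2.5 × 100 = 25.6%.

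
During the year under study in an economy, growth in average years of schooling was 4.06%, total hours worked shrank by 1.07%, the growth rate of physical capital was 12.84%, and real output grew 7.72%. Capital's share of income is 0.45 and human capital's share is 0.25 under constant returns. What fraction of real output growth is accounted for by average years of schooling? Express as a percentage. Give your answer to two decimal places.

Average years of schooling contributed 0.25 × 4.06 = 1.015 pp.
Share of growth = 1.015 / 7.72 × 100 = 13.1477%.

13.15%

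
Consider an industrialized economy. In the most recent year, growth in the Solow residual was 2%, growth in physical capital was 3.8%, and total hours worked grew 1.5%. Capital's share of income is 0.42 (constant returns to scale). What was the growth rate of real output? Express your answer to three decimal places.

Labor's share = 1 − 0.42 = 0.58.
Physical capital: 0.42 × 3.8 = 1.596 pp.
Total hours worked: 0.58 × 1.5 = 0.87 pp.
Output growth = 2 + 2.466 = 4.466%.

4.466%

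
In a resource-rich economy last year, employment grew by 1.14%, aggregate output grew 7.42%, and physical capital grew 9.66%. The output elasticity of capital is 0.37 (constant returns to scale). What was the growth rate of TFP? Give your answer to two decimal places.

3.13%

Labor's share = 1 − 0.37 = 0.63.
Physical capital: 0.37 × 9.66 = 3.5742 pp.
Employment: 0.63 × 1.14 = 0.7182 pp.
TFP growth = 7.42 − 4.2924 = 3.1276%.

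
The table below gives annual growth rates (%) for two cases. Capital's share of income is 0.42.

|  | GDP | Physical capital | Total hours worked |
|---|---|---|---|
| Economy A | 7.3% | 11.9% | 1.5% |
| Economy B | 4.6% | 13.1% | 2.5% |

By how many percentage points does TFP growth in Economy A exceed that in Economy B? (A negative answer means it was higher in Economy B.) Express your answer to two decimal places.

3.78 percentage points

Labor's share = 1 − 0.42 = 0.58.
Economy A: TFP = 7.3 − 4.998 − 0.87 = 1.432%.
Economy B: TFP = 4.6 − 5.502 − 1.45 = -2.352%.
Difference = 1.432 − (-2.352) = 3.784 pp.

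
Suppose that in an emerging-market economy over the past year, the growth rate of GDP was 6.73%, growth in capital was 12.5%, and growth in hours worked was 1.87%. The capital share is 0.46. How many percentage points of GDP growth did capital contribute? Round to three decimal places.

5.750 pp

Contribution = share × growth = 0.46 × 12.5 = 5.75 pp.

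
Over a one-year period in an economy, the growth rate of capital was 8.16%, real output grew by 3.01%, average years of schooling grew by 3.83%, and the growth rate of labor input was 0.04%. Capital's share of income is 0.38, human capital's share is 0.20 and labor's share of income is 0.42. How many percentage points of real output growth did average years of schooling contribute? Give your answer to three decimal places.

0.766 percentage points

Contribution = share × growth = 0.2 × 3.83 = 0.766 pp.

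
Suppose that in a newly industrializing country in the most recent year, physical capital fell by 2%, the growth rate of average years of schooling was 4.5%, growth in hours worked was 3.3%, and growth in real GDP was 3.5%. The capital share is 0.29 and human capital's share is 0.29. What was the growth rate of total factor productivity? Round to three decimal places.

Labor's share = 1 − 0.29 − 0.29 = 0.42.
Physical capital: 0.29 × (-2) = -0.58 pp.
Average years of schooling: 0.29 × 4.5 = 1.305 pp.
Hours worked: 0.42 × 3.3 = 1.386 pp.
TFP growth = 3.5 − 2.111 = 1.389%.

1.389%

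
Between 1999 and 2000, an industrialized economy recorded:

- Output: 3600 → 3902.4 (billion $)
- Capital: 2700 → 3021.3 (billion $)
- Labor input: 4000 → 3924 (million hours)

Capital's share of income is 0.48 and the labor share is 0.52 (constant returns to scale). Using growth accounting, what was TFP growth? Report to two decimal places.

Output growth = (3902.4 − 3600) / 3600 = 8.4%.
Capital growth = (3021.3 − 2700) / 2700 = 11.9%.
Labor input growth = (3924 − 4000) / 4000 = -1.9%.
Labor's share = 1 − 0.48 = 0.52.
Capital: 0.48 × 11.9 = 5.712 pp.
Labor input: 0.52 × (-1.9) = -0.988 pp.
TFP growth = 8.4 − 4.724 = 3.676%.

3.68%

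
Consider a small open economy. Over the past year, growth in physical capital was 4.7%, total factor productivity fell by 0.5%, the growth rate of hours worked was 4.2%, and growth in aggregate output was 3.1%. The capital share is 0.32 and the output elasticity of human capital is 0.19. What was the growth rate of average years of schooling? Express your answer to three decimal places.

0.200%

Labor's share = 1 − 0.32 − 0.19 = 0.49.
gY = gA + 0.32×4.7 + 0.49×4.2 + 0.19×g.
0.19×g = 3.1 + 0.5 − 3.562 = 0.038.
g = 0.038 / 0.19 = 0.2%.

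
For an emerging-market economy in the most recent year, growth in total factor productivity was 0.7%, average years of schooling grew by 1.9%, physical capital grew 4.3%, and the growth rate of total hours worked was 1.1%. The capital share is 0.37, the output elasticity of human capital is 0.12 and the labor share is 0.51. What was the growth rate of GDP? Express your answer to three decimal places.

3.080%

Labor's share = 1 − 0.37 − 0.12 = 0.51.
Physical capital: 0.37 × 4.3 = 1.591 pp.
Average years of schooling: 0.12 × 1.9 = 0.228 pp.
Total hours worked: 0.51 × 1.1 = 0.561 pp.
Output growth = 0.7 + 2.38 = 3.08%.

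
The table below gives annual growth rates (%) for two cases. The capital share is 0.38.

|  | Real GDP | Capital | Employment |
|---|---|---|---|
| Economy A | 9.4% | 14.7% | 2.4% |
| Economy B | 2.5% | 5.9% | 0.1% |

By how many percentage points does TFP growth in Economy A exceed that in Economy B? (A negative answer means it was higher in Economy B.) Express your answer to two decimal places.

2.13 percentage points

Labor's share = 1 − 0.38 = 0.62.
Economy A: TFP = 9.4 − 5.586 − 1.488 = 2.326%.
Economy B: TFP = 2.5 − 2.242 − 0.062 = 0.196%.
Difference = 2.326 − (0.196) = 2.13 pp.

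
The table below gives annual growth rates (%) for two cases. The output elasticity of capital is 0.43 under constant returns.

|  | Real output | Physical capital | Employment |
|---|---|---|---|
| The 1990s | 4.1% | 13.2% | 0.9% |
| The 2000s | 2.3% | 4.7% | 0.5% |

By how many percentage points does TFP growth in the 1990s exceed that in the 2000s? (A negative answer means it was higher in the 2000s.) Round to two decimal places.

Labor's share = 1 − 0.43 = 0.57.
The 1990s: TFP = 4.1 − 5.676 − 0.513 = -2.089%.
The 2000s: TFP = 2.3 − 2.021 − 0.285 = -0.006%.
Difference = -2.089 − (-0.006) = -2.083 pp.

-2.08 percentage points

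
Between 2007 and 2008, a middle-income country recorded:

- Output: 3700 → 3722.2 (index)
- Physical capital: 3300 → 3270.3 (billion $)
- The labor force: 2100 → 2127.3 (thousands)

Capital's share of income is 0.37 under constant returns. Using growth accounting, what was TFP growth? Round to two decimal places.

TFP growth was 0.11%.

Output growth = (3722.2 − 3700) / 3700 = 0.6%.
Physical capital growth = (3270.3 − 3300) / 3300 = -0.9%.
The labor force growth = (2127.3 − 2100) / 2100 = 1.3%.
Labor's share = 1 − 0.37 = 0.63.
Physical capital: 0.37 × (-0.9) = -0.333 pp.
The labor force: 0.63 × 1.3 = 0.819 pp.
TFP growth = 0.6 − 0.486 = 0.114%.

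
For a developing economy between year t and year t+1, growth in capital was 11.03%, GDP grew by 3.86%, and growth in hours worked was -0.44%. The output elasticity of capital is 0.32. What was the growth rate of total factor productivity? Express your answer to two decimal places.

0.63%

Labor's share = 1 − 0.32 = 0.68.
Capital: 0.32 × 11.03 = 3.5296 pp.
Hours worked: 0.68 × (-0.44) = -0.2992 pp.
TFP growth = 3.86 − 3.2304 = 0.6296%.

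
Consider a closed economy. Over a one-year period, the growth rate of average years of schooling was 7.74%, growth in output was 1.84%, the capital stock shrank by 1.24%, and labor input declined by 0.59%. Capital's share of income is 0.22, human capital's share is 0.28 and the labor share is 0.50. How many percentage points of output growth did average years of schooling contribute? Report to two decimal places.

2.17 pp

Contribution = share × growth = 0.28 × 7.74 = 2.1672 pp.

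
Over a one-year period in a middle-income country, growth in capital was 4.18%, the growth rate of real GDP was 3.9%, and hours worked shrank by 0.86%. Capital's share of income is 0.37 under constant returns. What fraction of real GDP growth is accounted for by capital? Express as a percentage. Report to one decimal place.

39.7%

Capital contributed 0.37 × 4.18 = 1.5466 pp.
Share of growth = 1.5466 / 3.9 × 100 = 39.656%.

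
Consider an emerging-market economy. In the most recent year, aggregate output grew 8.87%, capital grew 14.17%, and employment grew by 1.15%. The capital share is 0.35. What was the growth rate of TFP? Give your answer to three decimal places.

TFP grew 3.163%.

Labor's share = 1 − 0.35 = 0.65.
Capital: 0.35 × 14.17 = 4.9595 pp.
Employment: 0.65 × 1.15 = 0.7475 pp.
TFP growth = 8.87 − 5.707 = 3.163%.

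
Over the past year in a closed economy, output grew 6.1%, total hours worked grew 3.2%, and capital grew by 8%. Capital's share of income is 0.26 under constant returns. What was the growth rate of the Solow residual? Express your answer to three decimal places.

1.652%

Labor's share = 1 − 0.26 = 0.74.
Capital: 0.26 × 8 = 2.08 pp.
Total hours worked: 0.74 × 3.2 = 2.368 pp.
TFP growth = 6.1 − 4.448 = 1.652%.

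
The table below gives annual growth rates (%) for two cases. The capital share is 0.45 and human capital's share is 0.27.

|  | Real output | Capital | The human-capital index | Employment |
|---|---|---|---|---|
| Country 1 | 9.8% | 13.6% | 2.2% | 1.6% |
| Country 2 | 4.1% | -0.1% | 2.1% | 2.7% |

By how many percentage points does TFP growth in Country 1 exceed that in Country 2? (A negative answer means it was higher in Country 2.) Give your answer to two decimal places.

Labor's share = 1 − 0.45 − 0.27 = 0.28.
Country 1: TFP = 9.8 − 6.12 − 0.594 − 0.448 = 2.638%.
Country 2: TFP = 4.1 + 0.045 − 0.567 − 0.756 = 2.822%.
Difference = 2.638 − (2.822) = -0.184 pp.

-0.18 percentage points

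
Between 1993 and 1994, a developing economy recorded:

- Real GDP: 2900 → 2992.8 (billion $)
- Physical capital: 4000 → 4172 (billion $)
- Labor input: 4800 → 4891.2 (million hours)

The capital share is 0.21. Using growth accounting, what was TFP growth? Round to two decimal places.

Real GDP growth = (2992.8 − 2900) / 2900 = 3.2%.
Physical capital growth = (4172 − 4000) / 4000 = 4.3%.
Labor input growth = (4891.2 − 4800) / 4800 = 1.9%.
Labor's share = 1 − 0.21 = 0.79.
Physical capital: 0.21 × 4.3 = 0.903 pp.
Labor input: 0.79 × 1.9 = 1.501 pp.
TFP growth = 3.2 − 2.404 = 0.796%.

TFP growth was 0.80%.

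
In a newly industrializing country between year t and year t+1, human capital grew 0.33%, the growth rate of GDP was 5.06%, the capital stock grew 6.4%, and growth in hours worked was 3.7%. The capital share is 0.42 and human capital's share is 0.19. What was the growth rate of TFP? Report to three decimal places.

Labor's share = 1 − 0.42 − 0.19 = 0.39.
The capital stock: 0.42 × 6.4 = 2.688 pp.
Human capital: 0.19 × 0.33 = 0.0627 pp.
Hours worked: 0.39 × 3.7 = 1.443 pp.
TFP growth = 5.06 − 4.1937 = 0.8663%.

0.866%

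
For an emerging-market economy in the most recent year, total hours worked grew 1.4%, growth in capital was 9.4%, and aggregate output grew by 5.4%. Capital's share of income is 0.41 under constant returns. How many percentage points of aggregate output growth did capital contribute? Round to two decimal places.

Contribution = share × growth = 0.41 × 9.4 = 3.854 pp.

3.85 pp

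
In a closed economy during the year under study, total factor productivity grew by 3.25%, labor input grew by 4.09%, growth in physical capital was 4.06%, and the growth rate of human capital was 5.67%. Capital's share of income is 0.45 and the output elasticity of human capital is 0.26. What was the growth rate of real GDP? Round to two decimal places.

7.74%

Labor's share = 1 − 0.45 − 0.26 = 0.29.
Physical capital: 0.45 × 4.06 = 1.827 pp.
Human capital: 0.26 × 5.67 = 1.4742 pp.
Labor input: 0.29 × 4.09 = 1.1861 pp.
Output growth = 3.25 + 4.4873 = 7.7373%.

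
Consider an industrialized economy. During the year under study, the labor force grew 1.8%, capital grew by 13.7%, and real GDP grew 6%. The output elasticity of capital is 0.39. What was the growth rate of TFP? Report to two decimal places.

Labor's share = 1 − 0.39 = 0.61.
Capital: 0.39 × 13.7 = 5.343 pp.
The labor force: 0.61 × 1.8 = 1.098 pp.
TFP growth = 6 − 6.441 = -0.441%.

-0.44%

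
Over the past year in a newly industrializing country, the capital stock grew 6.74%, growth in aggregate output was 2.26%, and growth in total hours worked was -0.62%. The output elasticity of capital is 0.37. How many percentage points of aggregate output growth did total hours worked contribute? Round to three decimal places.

-0.391 pp

Labor's share = 1 − 0.37 = 0.63.
Contribution = share × growth = 0.63 × (-0.62) = -0.3906 pp.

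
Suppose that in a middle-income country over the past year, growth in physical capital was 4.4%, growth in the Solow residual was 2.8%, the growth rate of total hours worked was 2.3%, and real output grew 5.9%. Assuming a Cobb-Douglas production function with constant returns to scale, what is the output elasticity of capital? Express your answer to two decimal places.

0.38

gY = gA + α·gK + (1−α)·gL, so gY − gA − gL = α(gK − gL).
5.9 − 2.8 − 2.3 = α × (4.4 − 2.3).
0.8 = 2.1 α, so α = 0.381.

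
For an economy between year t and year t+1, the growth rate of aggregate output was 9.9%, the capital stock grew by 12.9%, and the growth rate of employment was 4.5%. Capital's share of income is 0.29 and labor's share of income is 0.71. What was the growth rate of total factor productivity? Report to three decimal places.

2.964%

Labor's share = 1 − 0.29 = 0.71.
The capital stock: 0.29 × 12.9 = 3.741 pp.
Employment: 0.71 × 4.5 = 3.195 pp.
TFP growth = 9.9 − 6.936 = 2.964%.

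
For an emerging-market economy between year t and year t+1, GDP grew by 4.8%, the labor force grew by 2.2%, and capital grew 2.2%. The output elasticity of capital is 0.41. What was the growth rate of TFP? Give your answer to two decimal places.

Labor's share = 1 − 0.41 = 0.59.
Capital: 0.41 × 2.2 = 0.902 pp.
The labor force: 0.59 × 2.2 = 1.298 pp.
TFP growth = 4.8 − 2.2 = 2.6%.

2.60%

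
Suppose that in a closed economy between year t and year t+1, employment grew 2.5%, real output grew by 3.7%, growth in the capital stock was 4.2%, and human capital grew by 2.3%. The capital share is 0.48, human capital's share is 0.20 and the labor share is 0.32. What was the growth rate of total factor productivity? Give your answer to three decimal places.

Labor's share = 1 − 0.48 − 0.2 = 0.32.
The capital stock: 0.48 × 4.2 = 2.016 pp.
Human capital: 0.2 × 2.3 = 0.46 pp.
Employment: 0.32 × 2.5 = 0.8 pp.
TFP growth = 3.7 − 3.276 = 0.424%.

0.424%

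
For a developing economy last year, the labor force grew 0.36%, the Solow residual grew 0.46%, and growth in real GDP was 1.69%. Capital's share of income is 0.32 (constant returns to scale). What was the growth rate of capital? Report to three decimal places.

Labor's share = 1 − 0.32 = 0.68.
gY = gA + 0.68×0.36 + 0.32×g.
0.32×g = 1.69 − 0.46 − 0.2448 = 0.9852.
g = 0.9852 / 0.32 = 3.07875%.

3.079%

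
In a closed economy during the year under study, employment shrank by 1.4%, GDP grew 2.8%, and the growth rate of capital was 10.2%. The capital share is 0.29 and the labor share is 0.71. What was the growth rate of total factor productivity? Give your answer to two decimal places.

Total factor productivity grew 0.84%.

Labor's share = 1 − 0.29 = 0.71.
Capital: 0.29 × 10.2 = 2.958 pp.
Employment: 0.71 × (-1.4) = -0.994 pp.
TFP growth = 2.8 − 1.964 = 0.836%.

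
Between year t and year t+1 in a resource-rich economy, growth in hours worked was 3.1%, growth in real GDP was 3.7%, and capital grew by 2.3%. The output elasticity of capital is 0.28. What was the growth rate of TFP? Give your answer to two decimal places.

Labor's share = 1 − 0.28 = 0.72.
Capital: 0.28 × 2.3 = 0.644 pp.
Hours worked: 0.72 × 3.1 = 2.232 pp.
TFP growth = 3.7 − 2.876 = 0.824%.

0.82%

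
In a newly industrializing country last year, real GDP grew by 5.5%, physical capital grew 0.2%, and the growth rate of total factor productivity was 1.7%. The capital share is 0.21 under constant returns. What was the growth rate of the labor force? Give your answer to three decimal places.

Labor's share = 1 − 0.21 = 0.79.
gY = gA + 0.21×0.2 + 0.79×g.
0.79×g = 5.5 − 1.7 − 0.042 = 3.758.
g = 3.758 / 0.79 = 4.75696%.

The labor force grew 4.757%.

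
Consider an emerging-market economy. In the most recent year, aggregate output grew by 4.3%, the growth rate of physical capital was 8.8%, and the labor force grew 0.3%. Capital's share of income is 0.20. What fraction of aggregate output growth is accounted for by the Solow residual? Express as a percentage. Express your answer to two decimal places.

The Solow residual accounted for 53.49% of growth.

Labor's share = 1 − 0.2 = 0.8.
Physical capital: 0.2 × 8.8 = 1.76 pp.
The labor force: 0.8 × 0.3 = 0.24 pp.
TFP growth = 4.3 − 2 = 2.3%.
TFP share of growth = 2.3 / 4.3 × 100 = 53.4884%.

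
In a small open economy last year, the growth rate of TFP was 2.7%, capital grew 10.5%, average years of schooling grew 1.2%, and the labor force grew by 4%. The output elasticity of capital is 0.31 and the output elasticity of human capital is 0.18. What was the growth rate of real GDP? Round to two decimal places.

Labor's share = 1 − 0.31 − 0.18 = 0.51.
Capital: 0.31 × 10.5 = 3.255 pp.
Average years of schooling: 0.18 × 1.2 = 0.216 pp.
The labor force: 0.51 × 4 = 2.04 pp.
Output growth = 2.7 + 5.511 = 8.211%.

8.21%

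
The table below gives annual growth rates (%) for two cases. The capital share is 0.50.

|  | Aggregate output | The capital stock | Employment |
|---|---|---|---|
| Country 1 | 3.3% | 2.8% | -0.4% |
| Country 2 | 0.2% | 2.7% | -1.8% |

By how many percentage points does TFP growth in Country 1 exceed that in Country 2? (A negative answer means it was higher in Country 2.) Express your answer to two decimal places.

Labor's share = 1 − 0.5 = 0.5.
Country 1: TFP = 3.3 − 1.4 + 0.2 = 2.1%.
Country 2: TFP = 0.2 − 1.35 + 0.9 = -0.25%.
Difference = 2.1 − (-0.25) = 2.35 pp.

2.35 percentage points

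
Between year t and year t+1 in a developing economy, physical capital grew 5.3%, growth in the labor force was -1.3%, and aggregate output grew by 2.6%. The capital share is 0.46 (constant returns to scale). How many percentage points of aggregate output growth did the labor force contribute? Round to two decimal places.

-0.70

Labor's share = 1 − 0.46 = 0.54.
Contribution = share × growth = 0.54 × (-1.3) = -0.702 pp.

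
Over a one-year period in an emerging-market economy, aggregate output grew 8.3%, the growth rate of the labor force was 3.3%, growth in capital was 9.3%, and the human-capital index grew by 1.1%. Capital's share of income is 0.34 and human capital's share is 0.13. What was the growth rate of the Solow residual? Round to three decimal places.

3.246%

Labor's share = 1 − 0.34 − 0.13 = 0.53.
Capital: 0.34 × 9.3 = 3.162 pp.
The human-capital index: 0.13 × 1.1 = 0.143 pp.
The labor force: 0.53 × 3.3 = 1.749 pp.
TFP growth = 8.3 − 5.054 = 3.246%.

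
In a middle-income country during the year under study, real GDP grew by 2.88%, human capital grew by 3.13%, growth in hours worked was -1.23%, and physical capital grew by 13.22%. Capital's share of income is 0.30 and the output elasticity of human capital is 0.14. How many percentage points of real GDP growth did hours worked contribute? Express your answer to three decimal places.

-0.689 pp

Labor's share = 1 − 0.3 − 0.14 = 0.56.
Contribution = share × growth = 0.56 × (-1.23) = -0.6888 pp.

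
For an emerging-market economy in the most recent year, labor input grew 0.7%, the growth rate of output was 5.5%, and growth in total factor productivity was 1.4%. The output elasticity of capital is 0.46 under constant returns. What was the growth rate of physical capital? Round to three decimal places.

Labor's share = 1 − 0.46 = 0.54.
gY = gA + 0.54×0.7 + 0.46×g.
0.46×g = 5.5 − 1.4 − 0.378 = 3.722.
g = 3.722 / 0.46 = 8.0913%.

8.091%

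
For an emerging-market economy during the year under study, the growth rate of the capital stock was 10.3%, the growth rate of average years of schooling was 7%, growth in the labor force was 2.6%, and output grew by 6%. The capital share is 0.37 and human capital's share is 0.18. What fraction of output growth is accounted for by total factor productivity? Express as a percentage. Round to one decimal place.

Labor's share = 1 − 0.37 − 0.18 = 0.45.
The capital stock: 0.37 × 10.3 = 3.811 pp.
Average years of schooling: 0.18 × 7 = 1.26 pp.
The labor force: 0.45 × 2.6 = 1.17 pp.
TFP growth = 6 − 6.241 = -0.241%.
TFP share of growth = -0.241 / 6 × 100 = -4.017%.

-4.0%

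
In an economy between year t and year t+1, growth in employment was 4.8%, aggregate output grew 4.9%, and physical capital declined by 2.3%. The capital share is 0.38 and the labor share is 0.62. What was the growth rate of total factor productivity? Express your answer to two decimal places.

Total factor productivity grew 2.80%.

Labor's share = 1 − 0.38 = 0.62.
Physical capital: 0.38 × (-2.3) = -0.874 pp.
Employment: 0.62 × 4.8 = 2.976 pp.
TFP growth = 4.9 − 2.102 = 2.798%.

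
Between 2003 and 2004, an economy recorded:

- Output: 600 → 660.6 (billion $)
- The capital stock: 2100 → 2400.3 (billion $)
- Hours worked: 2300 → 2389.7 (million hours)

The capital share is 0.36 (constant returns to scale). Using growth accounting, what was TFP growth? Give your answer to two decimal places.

2.46%

Output growth = (660.6 − 600) / 600 = 10.1%.
The capital stock growth = (2400.3 − 2100) / 2100 = 14.3%.
Hours worked growth = (2389.7 − 2300) / 2300 = 3.9%.
Labor's share = 1 − 0.36 = 0.64.
The capital stock: 0.36 × 14.3 = 5.148 pp.
Hours worked: 0.64 × 3.9 = 2.496 pp.
TFP growth = 10.1 − 7.644 = 2.456%.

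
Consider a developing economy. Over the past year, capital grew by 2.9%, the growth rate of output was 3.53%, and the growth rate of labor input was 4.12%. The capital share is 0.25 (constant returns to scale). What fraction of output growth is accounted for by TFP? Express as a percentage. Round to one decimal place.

-8.1%

Labor's share = 1 − 0.25 = 0.75.
Capital: 0.25 × 2.9 = 0.725 pp.
Labor input: 0.75 × 4.12 = 3.09 pp.
TFP growth = 3.53 − 3.815 = -0.285%.
TFP share of growth = -0.285 / 3.53 × 100 = -8.074%.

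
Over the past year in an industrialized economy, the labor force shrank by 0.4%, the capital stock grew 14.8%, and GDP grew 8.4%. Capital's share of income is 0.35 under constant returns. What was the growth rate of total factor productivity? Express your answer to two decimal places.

Labor's share = 1 − 0.35 = 0.65.
The capital stock: 0.35 × 14.8 = 5.18 pp.
The labor force: 0.65 × (-0.4) = -0.26 pp.
TFP growth = 8.4 − 4.92 = 3.48%.

3.48%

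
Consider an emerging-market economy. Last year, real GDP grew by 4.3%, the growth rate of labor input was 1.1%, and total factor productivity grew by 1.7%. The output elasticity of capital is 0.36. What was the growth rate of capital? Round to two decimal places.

5.27%

Labor's share = 1 − 0.36 = 0.64.
gY = gA + 0.64×1.1 + 0.36×g.
0.36×g = 4.3 − 1.7 − 0.704 = 1.896.
g = 1.896 / 0.36 = 5.2667%.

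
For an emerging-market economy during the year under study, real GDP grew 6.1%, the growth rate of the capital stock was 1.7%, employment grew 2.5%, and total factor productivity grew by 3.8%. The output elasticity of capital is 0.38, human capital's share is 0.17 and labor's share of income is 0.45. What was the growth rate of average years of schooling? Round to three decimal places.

Labor's share = 1 − 0.38 − 0.17 = 0.45.
gY = gA + 0.38×1.7 + 0.45×2.5 + 0.17×g.
0.17×g = 6.1 − 3.8 − 1.771 = 0.529.
g = 0.529 / 0.17 = 3.11176%.

Average years of schooling grew 3.112%.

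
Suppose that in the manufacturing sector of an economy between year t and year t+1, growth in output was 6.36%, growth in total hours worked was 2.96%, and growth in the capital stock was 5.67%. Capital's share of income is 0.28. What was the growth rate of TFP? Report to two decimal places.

Labor's share = 1 − 0.28 = 0.72.
The capital stock: 0.28 × 5.67 = 1.5876 pp.
Total hours worked: 0.72 × 2.96 = 2.1312 pp.
TFP growth = 6.36 − 3.7188 = 2.6412%.

2.64%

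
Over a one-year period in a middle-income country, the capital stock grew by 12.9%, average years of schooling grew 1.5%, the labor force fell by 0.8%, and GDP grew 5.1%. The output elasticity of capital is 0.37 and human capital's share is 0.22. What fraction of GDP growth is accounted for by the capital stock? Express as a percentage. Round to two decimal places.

The capital stock accounted for 93.59% of growth.

The capital stock contributed 0.37 × 12.9 = 4.773 pp.
Share of growth = 4.773 / 5.1 × 100 = 93.5882%.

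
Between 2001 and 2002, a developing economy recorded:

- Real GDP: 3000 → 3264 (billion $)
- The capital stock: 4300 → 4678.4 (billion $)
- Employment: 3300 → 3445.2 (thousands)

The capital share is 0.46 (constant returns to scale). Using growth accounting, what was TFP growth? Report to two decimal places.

Real GDP growth = (3264 − 3000) / 3000 = 8.8%.
The capital stock growth = (4678.4 − 4300) / 4300 = 8.8%.
Employment growth = (3445.2 − 3300) / 3300 = 4.4%.
Labor's share = 1 − 0.46 = 0.54.
The capital stock: 0.46 × 8.8 = 4.048 pp.
Employment: 0.54 × 4.4 = 2.376 pp.
TFP growth = 8.8 − 6.424 = 2.376%.

2.38%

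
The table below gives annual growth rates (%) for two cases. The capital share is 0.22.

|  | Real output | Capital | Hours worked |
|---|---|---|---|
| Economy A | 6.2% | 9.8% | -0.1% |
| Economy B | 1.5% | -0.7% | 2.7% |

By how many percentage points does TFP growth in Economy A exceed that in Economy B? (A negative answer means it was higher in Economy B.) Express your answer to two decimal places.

Labor's share = 1 − 0.22 = 0.78.
Economy A: TFP = 6.2 − 2.156 + 0.078 = 4.122%.
Economy B: TFP = 1.5 + 0.154 − 2.106 = -0.452%.
Difference = 4.122 − (-0.452) = 4.574 pp.

4.57 percentage points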